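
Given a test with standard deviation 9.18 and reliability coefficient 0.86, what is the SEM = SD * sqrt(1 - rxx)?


SEM = SD * sqrt(1 - rxx)
SEM = 9.18 * sqrt(1 - 0.86)
SEM = 9.18 * sqrt(0.14) = 9.18 * 0.374166
SEM = 3.4348

3.4348


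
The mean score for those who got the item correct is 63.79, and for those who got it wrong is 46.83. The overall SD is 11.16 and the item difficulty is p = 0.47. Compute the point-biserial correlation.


q = 1 - p = 0.53
rpb = ((M1 - M0) / SD) * sqrt(p * q)
rpb = ((63.79 - 46.83) / 11.16) * sqrt(0.47 * 0.53)
rpb = 0.7585

0.7585


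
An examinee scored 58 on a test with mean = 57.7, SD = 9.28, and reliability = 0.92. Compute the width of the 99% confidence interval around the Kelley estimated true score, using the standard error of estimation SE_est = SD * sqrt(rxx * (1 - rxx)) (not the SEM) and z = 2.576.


True score estimate = 0.92*58 + 0.08*57.7 = 57.976
SE_est = SD * sqrt(rxx * (1 - rxx)) = 9.28 * sqrt(0.92 * 0.08) = 9.28 * sqrt(0.0736) = 2.517601
CI = T_est +/- z * SE_est, so width = 2 * z * SE_est = 2 * 2.576 * 2.517601
Width = 12.9707

12.9707


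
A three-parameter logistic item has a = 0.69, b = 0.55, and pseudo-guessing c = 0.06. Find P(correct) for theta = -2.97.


logit = 0.69*(-2.97 - 0.55) = -2.4288
P* = 1/(1 + exp(--2.4288)) = 0.081
P = 0.06 + (1 - 0.06) * 0.081
P = 0.1361

0.1361


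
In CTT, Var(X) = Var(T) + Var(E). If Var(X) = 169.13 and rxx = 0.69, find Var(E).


var_true = rxx * var_obs = 0.69 * 169.13 = 116.6997
var_error = var_obs - var_true
var_error = 169.13 - 116.6997
var_error = 52.4303

52.4303


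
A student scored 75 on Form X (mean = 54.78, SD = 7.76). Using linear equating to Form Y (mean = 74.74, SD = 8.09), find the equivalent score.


slope = SD_Y / SD_X = 8.09 / 7.76 ~ 1.0425
intercept = mean_Y - slope * mean_X = 74.74 - (8.09 / 7.76) * 54.78 ~ 17.6304
Y = slope * X + intercept. To avoid rounding drift from the rounded slope/intercept, evaluate the equivalent form Y = mean_Y + SD_Y * (X - mean_X) / SD_X at full precision:
Y = 74.74 + 8.09 * (75 - 54.78) / 7.76
Y = 74.74 + 8.09 * 20.22 / 7.76
Y = 74.74 + 163.5798 / 7.76
Y = 74.74 + 21.0799
Y = 95.8199

95.8199


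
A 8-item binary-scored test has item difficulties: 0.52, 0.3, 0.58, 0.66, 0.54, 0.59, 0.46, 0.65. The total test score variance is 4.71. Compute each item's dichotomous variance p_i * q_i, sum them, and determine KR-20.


For each item, compute p_i * q_i:
  Item 1: 0.52 * 0.48 = 0.2496
  Item 2: 0.3 * 0.7 = 0.21
  Item 3: 0.58 * 0.42 = 0.2436
  Item 4: 0.66 * 0.34 = 0.2244
  Item 5: 0.54 * 0.46 = 0.2484
  Item 6: 0.59 * 0.41 = 0.2419
  Item 7: 0.46 * 0.54 = 0.2484
  Item 8: 0.65 * 0.35 = 0.2275
Sum(p_i * q_i) = 0.2496 + 0.21 + 0.2436 + 0.2244 + 0.2484 + 0.2419 + 0.2484 + 0.2275 = 1.8938
KR-20 = (k/(k-1)) * (1 - Sum(p_i*q_i) / Var_total)
= (8/7) * (1 - 1.8938/4.71)
= 1.1429 * 0.5979
KR-20 = 0.6833

0.6833


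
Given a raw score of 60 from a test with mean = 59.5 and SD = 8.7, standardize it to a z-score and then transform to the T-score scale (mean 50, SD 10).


z = (X - mean) / SD = (60 - 59.5) / 8.7
z = 0.5 / 8.7
z = 0.0575
T-score = T = 50 + 10z
Carry z at full precision (z = 0.5 / 8.7) into the conversion:
T-score = 50 + 10 * (0.5 / 8.7) = 50 + 5 / 8.7
T-score = 50 + 0.5747
T-score = 50.5747

50.5747


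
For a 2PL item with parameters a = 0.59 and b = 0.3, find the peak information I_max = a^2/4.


For 2PL, max info at theta = b = 0.3
I_max = a^2 / 4 = 0.59^2 / 4
= 0.3481 / 4
I_max = 0.087

0.087


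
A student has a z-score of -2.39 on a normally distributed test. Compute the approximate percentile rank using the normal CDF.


CDF(z) = 0.5 * (1 + erf(z/sqrt(2)))
erf(-1.69) = -0.9832
CDF = 0.0084
Percentile rank = 0.0084 * 100 = 0.84

0.84


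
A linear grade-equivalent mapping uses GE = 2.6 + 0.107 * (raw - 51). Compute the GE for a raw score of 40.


raw - median = 40 - 51 = -11
slope * diff = 0.107 * -11 = -1.177
GE = 2.6 + -1.177
GE = 1.423

1.423


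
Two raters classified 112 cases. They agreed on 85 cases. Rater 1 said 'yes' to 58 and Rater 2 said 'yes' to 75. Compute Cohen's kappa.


P_o = 85/112 = 0.758929
P_e = (58*75 + 54*37) / 12544 = 0.506059
kappa = (P_o - P_e) / (1 - P_e)
kappa = (0.758929 - 0.506059) / (1 - 0.506059)
kappa = 0.5119

0.5119


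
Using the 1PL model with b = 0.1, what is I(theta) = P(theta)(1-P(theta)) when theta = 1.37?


P = 1/(1+exp(-(1.37-0.1))) = 0.7807
I = P*(1-P) = 0.7807 * 0.2193
I = 0.1712

0.1712


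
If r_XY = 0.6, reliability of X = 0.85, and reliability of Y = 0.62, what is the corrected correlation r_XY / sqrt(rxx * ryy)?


r_corrected = rxy / sqrt(rxx * ryy)
= 0.6 / sqrt(0.85 * 0.62)
= 0.6 / sqrt(0.527)
= 0.6 / 0.725948
r_corrected = 0.8265

0.8265


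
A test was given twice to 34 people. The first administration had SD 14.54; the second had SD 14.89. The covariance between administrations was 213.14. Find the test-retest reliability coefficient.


r = cov(X,Y) / (SD_X * SD_Y)
r = 213.14 / (14.54 * 14.89)
r = 213.14 / 216.5006
r = 0.9845

0.9845


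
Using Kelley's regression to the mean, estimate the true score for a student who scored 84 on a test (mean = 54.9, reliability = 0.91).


T_est = rxx * X + (1 - rxx) * mean
T_est = 0.91 * 84 + 0.09 * 54.9
T_est = 76.44 + 4.941
T_est = 81.381

81.381


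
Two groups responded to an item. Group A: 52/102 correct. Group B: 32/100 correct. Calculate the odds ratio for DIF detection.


Odds_A = 52/50 = 1.04
Odds_B = 32/68 = 0.4706
OR = Odds_A / Odds_B = 1.04 / 0.4706
Exactly, OR = (52 * 68) / (50 * 32) = 3536 / 1600
OR = 2.21

2.21


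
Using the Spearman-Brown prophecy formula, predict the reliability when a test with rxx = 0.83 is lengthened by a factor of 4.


r_new = (n * rxx) / (1 + (n-1) * rxx)
r_new = (4 * 0.83) / (1 + 3 * 0.83)
r_new = 3.32 / 3.49
r_new = 0.9513

0.9513


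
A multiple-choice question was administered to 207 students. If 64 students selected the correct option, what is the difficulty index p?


Item difficulty p = number correct / total examinees
p = 64 / 207
p = 0.3092

0.3092


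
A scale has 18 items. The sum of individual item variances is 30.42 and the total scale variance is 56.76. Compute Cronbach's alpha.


alpha = (k/(k-1)) * (1 - sum(si^2)/s_total^2)
= (18/17) * (1 - 30.42/56.76)
alpha = 0.4914

0.4914


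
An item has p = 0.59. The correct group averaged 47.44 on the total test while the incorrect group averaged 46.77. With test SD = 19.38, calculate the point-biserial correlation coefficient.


q = 1 - p = 0.41
rpb = ((M1 - M0) / SD) * sqrt(p * q)
rpb = ((47.44 - 46.77) / 19.38) * sqrt(0.59 * 0.41)
rpb = 0.017

0.017


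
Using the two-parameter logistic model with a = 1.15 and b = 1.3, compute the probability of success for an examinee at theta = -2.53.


a*(theta - b) = 1.15 * (-2.53 - 1.3) = -4.4045
exp(--4.4045) = 81.8182
P = 1 / (1 + 81.8182)
P = 0.0121

0.0121


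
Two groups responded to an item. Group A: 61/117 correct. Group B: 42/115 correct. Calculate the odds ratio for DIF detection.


Odds_A = 61/56 = 1.0893
Odds_B = 42/73 = 0.5753
OR = Odds_A / Odds_B = 1.0893 / 0.5753
Exactly, OR = (61 * 73) / (56 * 42) = 4453 / 2352
OR = 1.8933

1.8933


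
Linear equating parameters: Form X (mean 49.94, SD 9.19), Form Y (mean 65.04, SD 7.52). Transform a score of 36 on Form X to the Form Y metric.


slope = SD_Y / SD_X = 7.52 / 9.19 ~ 0.8183
intercept = mean_Y - slope * mean_X = 65.04 - (7.52 / 9.19) * 49.94 ~ 24.1751
Y = slope * X + intercept. To avoid rounding drift from the rounded slope/intercept, evaluate the equivalent form Y = mean_Y + SD_Y * (X - mean_X) / SD_X at full precision:
Y = 65.04 + 7.52 * (36 - 49.94) / 9.19
Y = 65.04 - 7.52 * 13.94 / 9.19
Y = 65.04 - 104.8288 / 9.19
Y = 65.04 - 11.4068
Y = 53.6332

53.6332


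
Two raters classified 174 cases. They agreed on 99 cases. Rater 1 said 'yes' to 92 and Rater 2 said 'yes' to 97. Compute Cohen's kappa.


P_o = 99/174 = 0.568966
P_e = (92*97 + 82*77) / 30276 = 0.503303
kappa = (P_o - P_e) / (1 - P_e)
kappa = (0.568966 - 0.503303) / (1 - 0.503303)
kappa = 0.1322

0.1322


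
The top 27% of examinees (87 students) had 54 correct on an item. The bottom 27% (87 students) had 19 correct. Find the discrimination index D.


p_upper = 54/87 = 0.6207
p_lower = 19/87 = 0.2184
D = 0.6207 - 0.2184 = 0.4023

0.4023


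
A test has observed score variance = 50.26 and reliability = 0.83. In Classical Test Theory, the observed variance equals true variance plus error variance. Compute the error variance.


var_true = rxx * var_obs = 0.83 * 50.26 = 41.7158
var_error = var_obs - var_true
var_error = 50.26 - 41.7158
var_error = 8.5442

8.5442


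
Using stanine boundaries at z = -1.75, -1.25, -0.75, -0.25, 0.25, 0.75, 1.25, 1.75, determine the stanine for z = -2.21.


Stanine boundaries: [-1.75, -1.25, -0.75, -0.25, 0.25, 0.75, 1.25, 1.75]
z = -2.21
Check each boundary:
  z < -1.75
  z < -1.25
  z < -0.75
  z < -0.25
  z < 0.25
  z < 0.75
  z < 1.25
  z < 1.75
Highest qualifying boundary gives stanine = 1

1


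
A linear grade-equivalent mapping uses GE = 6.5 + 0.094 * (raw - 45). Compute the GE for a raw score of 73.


raw - median = 73 - 45 = 28
slope * diff = 0.094 * 28 = 2.632
GE = 6.5 + 2.632
GE = 9.132

9.132


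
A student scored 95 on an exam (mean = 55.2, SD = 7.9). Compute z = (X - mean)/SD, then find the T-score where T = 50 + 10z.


z = (X - mean) / SD = (95 - 55.2) / 7.9
z = 39.8 / 7.9
z = 5.038
T-score = T = 50 + 10z
Carry z at full precision (z = 39.8 / 7.9) into the conversion:
T-score = 50 + 10 * (39.8 / 7.9) = 50 + 398 / 7.9
T-score = 50 + 50.3797
T-score = 100.3797

100.3797


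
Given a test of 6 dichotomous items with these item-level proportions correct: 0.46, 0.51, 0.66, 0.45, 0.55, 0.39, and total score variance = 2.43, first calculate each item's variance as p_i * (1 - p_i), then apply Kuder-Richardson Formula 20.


For each item, compute p_i * q_i:
  Item 1: 0.46 * 0.54 = 0.2484
  Item 2: 0.51 * 0.49 = 0.2499
  Item 3: 0.66 * 0.34 = 0.2244
  Item 4: 0.45 * 0.55 = 0.2475
  Item 5: 0.55 * 0.45 = 0.2475
  Item 6: 0.39 * 0.61 = 0.2379
Sum(p_i * q_i) = 0.2484 + 0.2499 + 0.2244 + 0.2475 + 0.2475 + 0.2379 = 1.4556
KR-20 = (k/(k-1)) * (1 - Sum(p_i*q_i) / Var_total)
= (6/5) * (1 - 1.4556/2.43)
= 1.2 * 0.401
KR-20 = 0.4812

0.4812


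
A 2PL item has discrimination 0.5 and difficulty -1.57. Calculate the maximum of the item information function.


For 2PL, max info at theta = b = -1.57
I_max = a^2 / 4 = 0.5^2 / 4
= 0.25 / 4
I_max = 0.0625

0.0625


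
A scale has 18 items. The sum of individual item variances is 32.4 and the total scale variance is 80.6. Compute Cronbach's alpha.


alpha = (k/(k-1)) * (1 - sum(si^2)/s_total^2)
= (18/17) * (1 - 32.4/80.6)
alpha = 0.6332

0.6332


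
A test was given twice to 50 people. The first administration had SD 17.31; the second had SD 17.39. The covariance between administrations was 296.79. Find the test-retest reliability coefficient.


r = cov(X,Y) / (SD_X * SD_Y)
r = 296.79 / (17.31 * 17.39)
r = 296.79 / 301.0209
r = 0.9859

0.9859


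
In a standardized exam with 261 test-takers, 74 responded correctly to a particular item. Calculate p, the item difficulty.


Item difficulty p = number correct / total examinees
p = 74 / 261
p = 0.2835

0.2835


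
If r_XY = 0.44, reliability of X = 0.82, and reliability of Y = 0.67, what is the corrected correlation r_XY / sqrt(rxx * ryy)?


r_corrected = rxy / sqrt(rxx * ryy)
= 0.44 / sqrt(0.82 * 0.67)
= 0.44 / sqrt(0.5494)
= 0.44 / 0.741215
r_corrected = 0.5936

0.5936


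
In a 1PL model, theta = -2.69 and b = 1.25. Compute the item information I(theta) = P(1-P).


P = 1/(1+exp(-(-2.69-1.25))) = 0.0191
I = P*(1-P) = 0.0191 * 0.9809
I = 0.0187

0.0187


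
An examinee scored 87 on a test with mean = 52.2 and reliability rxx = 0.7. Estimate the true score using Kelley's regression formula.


T_est = rxx * X + (1 - rxx) * mean
T_est = 0.7 * 87 + 0.3 * 52.2
T_est = 60.9 + 15.66
T_est = 76.56

76.56


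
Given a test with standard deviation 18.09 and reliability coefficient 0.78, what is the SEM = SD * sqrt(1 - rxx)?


SEM = SD * sqrt(1 - rxx)
SEM = 18.09 * sqrt(1 - 0.78)
SEM = 18.09 * sqrt(0.22) = 18.09 * 0.469042
SEM = 8.485

8.485


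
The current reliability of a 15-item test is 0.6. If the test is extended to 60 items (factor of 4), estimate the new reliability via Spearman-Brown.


r_new = (n * rxx) / (1 + (n-1) * rxx)
r_new = (4 * 0.6) / (1 + 3 * 0.6)
r_new = 2.4 / 2.8
r_new = 0.8571

0.8571


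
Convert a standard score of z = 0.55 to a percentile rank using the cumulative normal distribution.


CDF(z) = 0.5 * (1 + erf(z/sqrt(2)))
erf(0.3889) = 0.4177
CDF = 0.7088
Percentile rank = 0.7088 * 100 = 70.88

70.88


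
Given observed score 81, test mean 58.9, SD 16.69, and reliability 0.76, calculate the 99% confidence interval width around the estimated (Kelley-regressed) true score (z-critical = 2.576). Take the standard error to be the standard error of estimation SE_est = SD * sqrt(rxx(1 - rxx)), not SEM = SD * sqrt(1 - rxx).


True score estimate = 0.76*81 + 0.24*58.9 = 75.696
SE_est = SD * sqrt(rxx * (1 - rxx)) = 16.69 * sqrt(0.76 * 0.24) = 16.69 * sqrt(0.1824) = 7.128017
CI = T_est +/- z * SE_est, so width = 2 * z * SE_est = 2 * 2.576 * 7.128017
Width = 36.7235

36.7235


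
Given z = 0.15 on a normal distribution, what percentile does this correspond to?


CDF(z) = 0.5 * (1 + erf(z/sqrt(2)))
erf(0.1061) = 0.1192
CDF = 0.5596
Percentile rank = 0.5596 * 100 = 55.96

55.96


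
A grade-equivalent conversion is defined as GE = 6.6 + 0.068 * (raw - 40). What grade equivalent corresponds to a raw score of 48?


raw - median = 48 - 40 = 8
slope * diff = 0.068 * 8 = 0.544
GE = 6.6 + 0.544
GE = 7.144

7.144


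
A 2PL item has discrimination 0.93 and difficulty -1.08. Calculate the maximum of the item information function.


For 2PL, max info at theta = b = -1.08
I_max = a^2 / 4 = 0.93^2 / 4
= 0.8649 / 4
I_max = 0.2162

0.2162


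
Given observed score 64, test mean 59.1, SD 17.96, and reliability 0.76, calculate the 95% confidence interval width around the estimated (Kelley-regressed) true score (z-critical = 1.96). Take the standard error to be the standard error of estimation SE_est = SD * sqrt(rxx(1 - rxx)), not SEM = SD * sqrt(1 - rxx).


True score estimate = 0.76*64 + 0.24*59.1 = 62.824
SE_est = SD * sqrt(rxx * (1 - rxx)) = 17.96 * sqrt(0.76 * 0.24) = 17.96 * sqrt(0.1824) = 7.670413
CI = T_est +/- z * SE_est, so width = 2 * z * SE_est = 2 * 1.96 * 7.670413
Width = 30.068

30.068


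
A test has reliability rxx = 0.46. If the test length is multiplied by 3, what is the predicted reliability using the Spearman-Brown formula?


r_new = (n * rxx) / (1 + (n-1) * rxx)
r_new = (3 * 0.46) / (1 + 2 * 0.46)
r_new = 1.38 / 1.92
r_new = 0.7188

0.7188


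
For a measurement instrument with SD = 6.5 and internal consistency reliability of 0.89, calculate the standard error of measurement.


SEM = SD * sqrt(1 - rxx)
SEM = 6.5 * sqrt(1 - 0.89)
SEM = 6.5 * sqrt(0.11) = 6.5 * 0.331662
SEM = 2.1558

2.1558


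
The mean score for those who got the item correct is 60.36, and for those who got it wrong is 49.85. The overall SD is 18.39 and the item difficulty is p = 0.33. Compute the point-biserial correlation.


q = 1 - p = 0.67
rpb = ((M1 - M0) / SD) * sqrt(p * q)
rpb = ((60.36 - 49.85) / 18.39) * sqrt(0.33 * 0.67)
rpb = 0.2687

0.2687


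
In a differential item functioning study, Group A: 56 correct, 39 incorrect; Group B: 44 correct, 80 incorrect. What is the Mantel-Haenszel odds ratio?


Odds_A = 56/39 = 1.4359
Odds_B = 44/80 = 0.55
OR = Odds_A / Odds_B = 1.4359 / 0.55
Exactly, OR = (56 * 80) / (39 * 44) = 4480 / 1716
OR = 2.6107

2.6107


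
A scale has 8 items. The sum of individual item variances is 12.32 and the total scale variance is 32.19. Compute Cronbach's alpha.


alpha = (k/(k-1)) * (1 - sum(si^2)/s_total^2)
= (8/7) * (1 - 12.32/32.19)
alpha = 0.7055

0.7055


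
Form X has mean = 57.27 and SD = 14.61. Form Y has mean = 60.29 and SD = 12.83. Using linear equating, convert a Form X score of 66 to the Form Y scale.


slope = SD_Y / SD_X = 12.83 / 14.61 ~ 0.8782
intercept = mean_Y - slope * mean_X = 60.29 - (12.83 / 14.61) * 57.27 ~ 9.9975
Y = slope * X + intercept. To avoid rounding drift from the rounded slope/intercept, evaluate the equivalent form Y = mean_Y + SD_Y * (X - mean_X) / SD_X at full precision:
Y = 60.29 + 12.83 * (66 - 57.27) / 14.61
Y = 60.29 + 12.83 * 8.73 / 14.61
Y = 60.29 + 112.0059 / 14.61
Y = 60.29 + 7.6664
Y = 67.9564

67.9564


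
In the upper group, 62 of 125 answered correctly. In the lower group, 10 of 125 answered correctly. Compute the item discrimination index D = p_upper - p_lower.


p_upper = 62/125 = 0.496
p_lower = 10/125 = 0.08
D = 0.496 - 0.08 = 0.416

0.416


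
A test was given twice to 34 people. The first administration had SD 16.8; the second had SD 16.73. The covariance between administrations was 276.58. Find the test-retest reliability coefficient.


r = cov(X,Y) / (SD_X * SD_Y)
r = 276.58 / (16.8 * 16.73)
r = 276.58 / 281.064
r = 0.984

0.984


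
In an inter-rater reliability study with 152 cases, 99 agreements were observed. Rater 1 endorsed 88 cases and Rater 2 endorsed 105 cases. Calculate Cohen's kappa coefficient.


P_o = 99/152 = 0.651316
P_e = (88*105 + 64*47) / 23104 = 0.530125
kappa = (P_o - P_e) / (1 - P_e)
kappa = (0.651316 - 0.530125) / (1 - 0.530125)
kappa = 0.2579

0.2579


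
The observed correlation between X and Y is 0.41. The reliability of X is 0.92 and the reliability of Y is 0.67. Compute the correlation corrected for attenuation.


r_corrected = rxy / sqrt(rxx * ryy)
= 0.41 / sqrt(0.92 * 0.67)
= 0.41 / sqrt(0.6164)
= 0.41 / 0.785111
r_corrected = 0.5222

0.5222


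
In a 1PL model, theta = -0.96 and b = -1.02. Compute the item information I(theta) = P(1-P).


P = 1/(1+exp(-(-0.96--1.02))) = 0.515
I = P*(1-P) = 0.515 * 0.485
I = 0.2498

0.2498


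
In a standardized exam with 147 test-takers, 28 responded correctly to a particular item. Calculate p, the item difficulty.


Item difficulty p = number correct / total examinees
p = 28 / 147
p = 0.1905

0.1905


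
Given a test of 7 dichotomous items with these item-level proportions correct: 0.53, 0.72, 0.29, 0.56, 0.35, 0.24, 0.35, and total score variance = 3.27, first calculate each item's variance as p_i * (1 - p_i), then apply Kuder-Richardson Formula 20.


For each item, compute p_i * q_i:
  Item 1: 0.53 * 0.47 = 0.2491
  Item 2: 0.72 * 0.28 = 0.2016
  Item 3: 0.29 * 0.71 = 0.2059
  Item 4: 0.56 * 0.44 = 0.2464
  Item 5: 0.35 * 0.65 = 0.2275
  Item 6: 0.24 * 0.76 = 0.1824
  Item 7: 0.35 * 0.65 = 0.2275
Sum(p_i * q_i) = 0.2491 + 0.2016 + 0.2059 + 0.2464 + 0.2275 + 0.1824 + 0.2275 = 1.5404
KR-20 = (k/(k-1)) * (1 - Sum(p_i*q_i) / Var_total)
= (7/6) * (1 - 1.5404/3.27)
= 1.1667 * 0.5289
KR-20 = 0.6171

0.6171


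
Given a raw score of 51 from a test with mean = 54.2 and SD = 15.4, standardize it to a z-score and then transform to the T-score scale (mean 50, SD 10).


z = (X - mean) / SD = (51 - 54.2) / 15.4
z = -3.2 / 15.4
z = -0.2078
T-score = T = 50 + 10z
Carry z at full precision (z = -3.2 / 15.4) into the conversion:
T-score = 50 + 10 * (-3.2 / 15.4) = 50 + -32 / 15.4
T-score = 50 + -2.0779
T-score = 47.9221

47.9221


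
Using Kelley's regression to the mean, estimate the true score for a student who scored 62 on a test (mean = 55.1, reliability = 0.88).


T_est = rxx * X + (1 - rxx) * mean
T_est = 0.88 * 62 + 0.12 * 55.1
T_est = 54.56 + 6.612
T_est = 61.172

61.172


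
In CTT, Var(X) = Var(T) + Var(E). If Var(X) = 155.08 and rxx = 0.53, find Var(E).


var_true = rxx * var_obs = 0.53 * 155.08 = 82.1924
var_error = var_obs - var_true
var_error = 155.08 - 82.1924
var_error = 72.8876

72.8876


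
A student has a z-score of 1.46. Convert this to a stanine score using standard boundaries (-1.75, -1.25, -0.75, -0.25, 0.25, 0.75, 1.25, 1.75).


Stanine boundaries: [-1.75, -1.25, -0.75, -0.25, 0.25, 0.75, 1.25, 1.75]
z = 1.46
Check each boundary:
  z >= -1.75 -> could be stanine 2
  z >= -1.25 -> could be stanine 3
  z >= -0.75 -> could be stanine 4
  z >= -0.25 -> could be stanine 5
  z >= 0.25 -> could be stanine 6
  z >= 0.75 -> could be stanine 7
  z >= 1.25 -> could be stanine 8
  z < 1.75
Highest qualifying boundary gives stanine = 8

8


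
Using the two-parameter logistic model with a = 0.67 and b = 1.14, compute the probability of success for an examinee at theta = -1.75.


a*(theta - b) = 0.67 * (-1.75 - 1.14) = -1.9363
exp(--1.9363) = 6.9331
P = 1 / (1 + 6.9331)
P = 0.1261

0.1261


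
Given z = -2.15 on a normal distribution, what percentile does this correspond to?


CDF(z) = 0.5 * (1 + erf(z/sqrt(2)))
erf(-1.5203) = -0.9684
CDF = 0.0158
Percentile rank = 0.0158 * 100 = 1.58

1.58


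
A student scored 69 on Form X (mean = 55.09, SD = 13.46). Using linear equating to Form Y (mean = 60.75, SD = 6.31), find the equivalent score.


slope = SD_Y / SD_X = 6.31 / 13.46 ~ 0.4688
intercept = mean_Y - slope * mean_X = 60.75 - (6.31 / 13.46) * 55.09 ~ 34.924
Y = slope * X + intercept. To avoid rounding drift from the rounded slope/intercept, evaluate the equivalent form Y = mean_Y + SD_Y * (X - mean_X) / SD_X at full precision:
Y = 60.75 + 6.31 * (69 - 55.09) / 13.46
Y = 60.75 + 6.31 * 13.91 / 13.46
Y = 60.75 + 87.7721 / 13.46
Y = 60.75 + 6.521
Y = 67.271

67.271


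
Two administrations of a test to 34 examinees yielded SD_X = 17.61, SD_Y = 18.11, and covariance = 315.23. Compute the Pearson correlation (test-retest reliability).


r = cov(X,Y) / (SD_X * SD_Y)
r = 315.23 / (17.61 * 18.11)
r = 315.23 / 318.9171
r = 0.9884

0.9884


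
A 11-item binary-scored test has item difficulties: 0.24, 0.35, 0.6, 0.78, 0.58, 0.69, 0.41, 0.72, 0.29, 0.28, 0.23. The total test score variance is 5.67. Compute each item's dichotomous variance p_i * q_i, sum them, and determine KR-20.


For each item, compute p_i * q_i:
  Item 1: 0.24 * 0.76 = 0.1824
  Item 2: 0.35 * 0.65 = 0.2275
  Item 3: 0.6 * 0.4 = 0.24
  Item 4: 0.78 * 0.22 = 0.1716
  Item 5: 0.58 * 0.42 = 0.2436
  Item 6: 0.69 * 0.31 = 0.2139
  Item 7: 0.41 * 0.59 = 0.2419
  Item 8: 0.72 * 0.28 = 0.2016
  Item 9: 0.29 * 0.71 = 0.2059
  Item 10: 0.28 * 0.72 = 0.2016
  Item 11: 0.23 * 0.77 = 0.1771
Sum(p_i * q_i) = 0.1824 + 0.2275 + 0.24 + 0.1716 + 0.2436 + 0.2139 + 0.2419 + 0.2016 + 0.2059 + 0.2016 + 0.1771 = 2.3071
KR-20 = (k/(k-1)) * (1 - Sum(p_i*q_i) / Var_total)
= (11/10) * (1 - 2.3071/5.67)
= 1.1 * 0.5931
KR-20 = 0.6524

0.6524


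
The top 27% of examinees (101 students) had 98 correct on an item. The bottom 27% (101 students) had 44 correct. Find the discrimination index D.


p_upper = 98/101 = 0.9703
p_lower = 44/101 = 0.4356
D = 0.9703 - 0.4356 = 0.5347

0.5347


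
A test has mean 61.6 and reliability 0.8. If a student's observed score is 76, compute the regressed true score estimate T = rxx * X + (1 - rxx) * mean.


T_est = rxx * X + (1 - rxx) * mean
T_est = 0.8 * 76 + 0.2 * 61.6
T_est = 60.8 + 12.32
T_est = 73.12

73.12


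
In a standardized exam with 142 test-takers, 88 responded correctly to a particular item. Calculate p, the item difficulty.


Item difficulty p = number correct / total examinees
p = 88 / 142
p = 0.6197

0.6197


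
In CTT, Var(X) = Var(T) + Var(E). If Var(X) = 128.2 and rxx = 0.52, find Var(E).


var_true = rxx * var_obs = 0.52 * 128.2 = 66.664
var_error = var_obs - var_true
var_error = 128.2 - 66.664
var_error = 61.536

61.536


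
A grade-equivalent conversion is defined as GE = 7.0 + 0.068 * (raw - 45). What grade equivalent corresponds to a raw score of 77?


raw - median = 77 - 45 = 32
slope * diff = 0.068 * 32 = 2.176
GE = 7.0 + 2.176
GE = 9.176

9.176


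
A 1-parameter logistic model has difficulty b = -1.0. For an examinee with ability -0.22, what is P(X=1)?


theta - b = -0.22 - -1.0 = 0.78
exp(-(theta - b)) = exp(-0.78) = 0.4584
P = 1 / (1 + 0.4584)
P = 0.6857

0.6857


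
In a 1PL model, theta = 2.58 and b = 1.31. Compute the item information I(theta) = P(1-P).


P = 1/(1+exp(-(2.58-1.31))) = 0.7807
I = P*(1-P) = 0.7807 * 0.2193
I = 0.1712

0.1712


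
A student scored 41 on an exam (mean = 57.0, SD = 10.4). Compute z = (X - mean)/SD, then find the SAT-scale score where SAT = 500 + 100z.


z = (X - mean) / SD = (41 - 57.0) / 10.4
z = -16.0 / 10.4
z = -1.5385
SAT-scale = SAT = 500 + 100z
Carry z at full precision (z = -16.0 / 10.4) into the conversion:
SAT-scale = 500 + 100 * (-16.0 / 10.4) = 500 + -1600 / 10.4
SAT-scale = 500 + -153.8462
SAT-scale = 346.1538

346.1538


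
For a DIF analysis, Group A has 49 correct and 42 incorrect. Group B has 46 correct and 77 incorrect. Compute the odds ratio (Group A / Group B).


Odds_A = 49/42 = 1.1667
Odds_B = 46/77 = 0.5974
OR = Odds_A / Odds_B = 1.1667 / 0.5974
Exactly, OR = (49 * 77) / (42 * 46) = 3773 / 1932
OR = 1.9529

1.9529


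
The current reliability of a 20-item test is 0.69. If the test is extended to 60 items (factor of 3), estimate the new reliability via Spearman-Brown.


r_new = (n * rxx) / (1 + (n-1) * rxx)
r_new = (3 * 0.69) / (1 + 2 * 0.69)
r_new = 2.07 / 2.38
r_new = 0.8697

0.8697


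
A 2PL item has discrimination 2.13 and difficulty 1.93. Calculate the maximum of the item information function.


For 2PL, max info at theta = b = 1.93
I_max = a^2 / 4 = 2.13^2 / 4
= 4.5369 / 4
I_max = 1.1342

1.1342


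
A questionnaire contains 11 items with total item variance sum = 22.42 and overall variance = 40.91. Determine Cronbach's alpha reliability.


alpha = (k/(k-1)) * (1 - sum(si^2)/s_total^2)
= (11/10) * (1 - 22.42/40.91)
alpha = 0.4972

0.4972


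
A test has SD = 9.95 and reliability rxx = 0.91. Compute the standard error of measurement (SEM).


SEM = SD * sqrt(1 - rxx)
SEM = 9.95 * sqrt(1 - 0.91)
SEM = 9.95 * sqrt(0.09) = 9.95 * 0.3
SEM = 2.985

2.985


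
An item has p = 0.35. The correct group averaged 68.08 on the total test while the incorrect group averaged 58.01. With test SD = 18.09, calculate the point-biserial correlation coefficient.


q = 1 - p = 0.65
rpb = ((M1 - M0) / SD) * sqrt(p * q)
rpb = ((68.08 - 58.01) / 18.09) * sqrt(0.35 * 0.65)
rpb = 0.2655

0.2655


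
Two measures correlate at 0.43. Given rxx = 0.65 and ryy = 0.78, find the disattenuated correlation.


r_corrected = rxy / sqrt(rxx * ryy)
= 0.43 / sqrt(0.65 * 0.78)
= 0.43 / sqrt(0.507)
= 0.43 / 0.712039
r_corrected = 0.6039

0.6039


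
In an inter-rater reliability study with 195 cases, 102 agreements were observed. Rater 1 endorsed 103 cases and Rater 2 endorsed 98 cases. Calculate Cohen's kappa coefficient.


P_o = 102/195 = 0.523077
P_e = (103*98 + 92*97) / 38025 = 0.500145
kappa = (P_o - P_e) / (1 - P_e)
kappa = (0.523077 - 0.500145) / (1 - 0.500145)
kappa = 0.0459

0.0459


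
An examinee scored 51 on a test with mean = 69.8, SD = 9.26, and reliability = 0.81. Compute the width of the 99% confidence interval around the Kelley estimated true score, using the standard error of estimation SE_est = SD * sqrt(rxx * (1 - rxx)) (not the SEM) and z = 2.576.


True score estimate = 0.81*51 + 0.19*69.8 = 54.572
SE_est = SD * sqrt(rxx * (1 - rxx)) = 9.26 * sqrt(0.81 * 0.19) = 9.26 * sqrt(0.1539) = 3.632706
CI = T_est +/- z * SE_est, so width = 2 * z * SE_est = 2 * 2.576 * 3.632706
Width = 18.7157

18.7157


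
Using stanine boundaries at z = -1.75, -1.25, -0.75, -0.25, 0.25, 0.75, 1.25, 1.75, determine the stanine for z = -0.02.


Stanine boundaries: [-1.75, -1.25, -0.75, -0.25, 0.25, 0.75, 1.25, 1.75]
z = -0.02
Check each boundary:
  z >= -1.75 -> could be stanine 2
  z >= -1.25 -> could be stanine 3
  z >= -0.75 -> could be stanine 4
  z >= -0.25 -> could be stanine 5
  z < 0.25
  z < 0.75
  z < 1.25
  z < 1.75
Highest qualifying boundary gives stanine = 5

5


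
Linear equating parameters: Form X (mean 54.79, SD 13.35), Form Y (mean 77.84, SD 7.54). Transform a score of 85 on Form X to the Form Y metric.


slope = SD_Y / SD_X = 7.54 / 13.35 ~ 0.5648
intercept = mean_Y - slope * mean_X = 77.84 - (7.54 / 13.35) * 54.79 ~ 46.8949
Y = slope * X + intercept. To avoid rounding drift from the rounded slope/intercept, evaluate the equivalent form Y = mean_Y + SD_Y * (X - mean_X) / SD_X at full precision:
Y = 77.84 + 7.54 * (85 - 54.79) / 13.35
Y = 77.84 + 7.54 * 30.21 / 13.35
Y = 77.84 + 227.7834 / 13.35
Y = 77.84 + 17.0624
Y = 94.9024

94.9024


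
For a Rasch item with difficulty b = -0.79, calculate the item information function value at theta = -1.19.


P = 1/(1+exp(-(-1.19--0.79))) = 0.4013
I = P*(1-P) = 0.4013 * 0.5987
I = 0.2403

0.2403


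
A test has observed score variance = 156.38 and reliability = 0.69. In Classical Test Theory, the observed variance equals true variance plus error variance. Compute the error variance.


var_true = rxx * var_obs = 0.69 * 156.38 = 107.9022
var_error = var_obs - var_true
var_error = 156.38 - 107.9022
var_error = 48.4778

48.4778


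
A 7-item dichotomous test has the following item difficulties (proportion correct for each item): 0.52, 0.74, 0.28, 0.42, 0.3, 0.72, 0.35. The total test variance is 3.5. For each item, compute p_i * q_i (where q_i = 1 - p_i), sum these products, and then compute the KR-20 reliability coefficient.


For each item, compute p_i * q_i:
  Item 1: 0.52 * 0.48 = 0.2496
  Item 2: 0.74 * 0.26 = 0.1924
  Item 3: 0.28 * 0.72 = 0.2016
  Item 4: 0.42 * 0.58 = 0.2436
  Item 5: 0.3 * 0.7 = 0.21
  Item 6: 0.72 * 0.28 = 0.2016
  Item 7: 0.35 * 0.65 = 0.2275
Sum(p_i * q_i) = 0.2496 + 0.1924 + 0.2016 + 0.2436 + 0.21 + 0.2016 + 0.2275 = 1.5263
KR-20 = (k/(k-1)) * (1 - Sum(p_i*q_i) / Var_total)
= (7/6) * (1 - 1.5263/3.5)
= 1.1667 * 0.5639
KR-20 = 0.6579

0.6579


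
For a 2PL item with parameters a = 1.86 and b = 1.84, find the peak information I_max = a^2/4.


For 2PL, max info at theta = b = 1.84
I_max = a^2 / 4 = 1.86^2 / 4
= 3.4596 / 4
I_max = 0.8649

0.8649


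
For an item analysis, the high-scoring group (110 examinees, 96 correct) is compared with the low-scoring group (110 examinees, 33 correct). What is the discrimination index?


p_upper = 96/110 = 0.8727
p_lower = 33/110 = 0.3
D = 0.8727 - 0.3 = 0.5727

0.5727


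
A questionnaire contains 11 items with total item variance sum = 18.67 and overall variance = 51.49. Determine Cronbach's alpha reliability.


alpha = (k/(k-1)) * (1 - sum(si^2)/s_total^2)
= (11/10) * (1 - 18.67/51.49)
alpha = 0.7011

0.7011


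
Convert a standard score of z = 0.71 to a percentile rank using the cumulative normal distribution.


CDF(z) = 0.5 * (1 + erf(z/sqrt(2)))
erf(0.502) = 0.5223
CDF = 0.7611
Percentile rank = 0.7611 * 100 = 76.11

76.11


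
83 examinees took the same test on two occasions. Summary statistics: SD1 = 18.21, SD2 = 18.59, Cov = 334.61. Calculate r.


r = cov(X,Y) / (SD_X * SD_Y)
r = 334.61 / (18.21 * 18.59)
r = 334.61 / 338.5239
r = 0.9884

0.9884


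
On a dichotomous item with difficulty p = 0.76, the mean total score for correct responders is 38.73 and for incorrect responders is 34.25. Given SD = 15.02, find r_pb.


q = 1 - p = 0.24
rpb = ((M1 - M0) / SD) * sqrt(p * q)
rpb = ((38.73 - 34.25) / 15.02) * sqrt(0.76 * 0.24)
rpb = 0.1274

0.1274


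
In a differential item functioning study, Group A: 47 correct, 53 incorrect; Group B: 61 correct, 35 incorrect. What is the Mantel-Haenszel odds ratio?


Odds_A = 47/53 = 0.8868
Odds_B = 61/35 = 1.7429
OR = Odds_A / Odds_B = 0.8868 / 1.7429
Exactly, OR = (47 * 35) / (53 * 61) = 1645 / 3233
OR = 0.5088

0.5088


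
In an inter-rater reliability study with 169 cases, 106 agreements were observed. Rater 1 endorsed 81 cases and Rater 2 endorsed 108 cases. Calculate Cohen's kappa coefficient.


P_o = 106/169 = 0.627219
P_e = (81*108 + 88*61) / 28561 = 0.49424
kappa = (P_o - P_e) / (1 - P_e)
kappa = (0.627219 - 0.49424) / (1 - 0.49424)
kappa = 0.2629

0.2629


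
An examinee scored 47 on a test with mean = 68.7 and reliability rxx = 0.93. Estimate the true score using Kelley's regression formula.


T_est = rxx * X + (1 - rxx) * mean
T_est = 0.93 * 47 + 0.07 * 68.7
T_est = 43.71 + 4.809
T_est = 48.519

48.519


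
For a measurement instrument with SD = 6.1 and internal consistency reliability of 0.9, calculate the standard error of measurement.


SEM = SD * sqrt(1 - rxx)
SEM = 6.1 * sqrt(1 - 0.9)
SEM = 6.1 * sqrt(0.1) = 6.1 * 0.316228
SEM = 1.929

1.929


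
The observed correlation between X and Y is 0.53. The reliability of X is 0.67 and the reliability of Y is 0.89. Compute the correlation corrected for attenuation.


r_corrected = rxy / sqrt(rxx * ryy)
= 0.53 / sqrt(0.67 * 0.89)
= 0.53 / sqrt(0.5963)
= 0.53 / 0.772205
r_corrected = 0.6863

0.6863


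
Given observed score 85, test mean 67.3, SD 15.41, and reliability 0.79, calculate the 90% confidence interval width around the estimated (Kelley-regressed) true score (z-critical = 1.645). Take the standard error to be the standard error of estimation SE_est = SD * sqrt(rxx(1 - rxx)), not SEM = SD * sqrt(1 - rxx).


True score estimate = 0.79*85 + 0.21*67.3 = 81.283
SE_est = SD * sqrt(rxx * (1 - rxx)) = 15.41 * sqrt(0.79 * 0.21) = 15.41 * sqrt(0.1659) = 6.27662
CI = T_est +/- z * SE_est, so width = 2 * z * SE_est = 2 * 1.645 * 6.27662
Width = 20.6501

20.6501


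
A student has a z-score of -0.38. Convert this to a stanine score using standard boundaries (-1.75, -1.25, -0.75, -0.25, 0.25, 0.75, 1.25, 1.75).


Stanine boundaries: [-1.75, -1.25, -0.75, -0.25, 0.25, 0.75, 1.25, 1.75]
z = -0.38
Check each boundary:
  z >= -1.75 -> could be stanine 2
  z >= -1.25 -> could be stanine 3
  z >= -0.75 -> could be stanine 4
  z < -0.25
  z < 0.25
  z < 0.75
  z < 1.25
  z < 1.75
Highest qualifying boundary gives stanine = 4

4


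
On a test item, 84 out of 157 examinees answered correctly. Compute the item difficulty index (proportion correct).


Item difficulty p = number correct / total examinees
p = 84 / 157
p = 0.535

0.535


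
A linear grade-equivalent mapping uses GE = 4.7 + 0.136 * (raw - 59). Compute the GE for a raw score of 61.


raw - median = 61 - 59 = 2
slope * diff = 0.136 * 2 = 0.272
GE = 4.7 + 0.272
GE = 4.972

4.972


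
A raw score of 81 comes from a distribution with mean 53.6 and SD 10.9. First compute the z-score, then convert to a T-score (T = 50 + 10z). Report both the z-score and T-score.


z = (X - mean) / SD = (81 - 53.6) / 10.9
z = 27.4 / 10.9
z = 2.5138
T-score = T = 50 + 10z
Carry z at full precision (z = 27.4 / 10.9) into the conversion:
T-score = 50 + 10 * (27.4 / 10.9) = 50 + 274 / 10.9
T-score = 50 + 25.1376
T-score = 75.1376

75.1376


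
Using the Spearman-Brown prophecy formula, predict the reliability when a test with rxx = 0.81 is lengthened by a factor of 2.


r_new = (n * rxx) / (1 + (n-1) * rxx)
r_new = (2 * 0.81) / (1 + 1 * 0.81)
r_new = 1.62 / 1.81
r_new = 0.895

0.895


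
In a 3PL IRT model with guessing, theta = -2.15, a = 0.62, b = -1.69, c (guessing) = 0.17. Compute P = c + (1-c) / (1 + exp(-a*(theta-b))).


logit = 0.62*(-2.15 - -1.69) = -0.2852
P* = 1/(1 + exp(--0.2852)) = 0.4292
P = 0.17 + (1 - 0.17) * 0.4292
P = 0.5262

0.5262


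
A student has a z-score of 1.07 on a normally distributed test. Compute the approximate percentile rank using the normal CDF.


CDF(z) = 0.5 * (1 + erf(z/sqrt(2)))
erf(0.7566) = 0.7154
CDF = 0.8577
Percentile rank = 0.8577 * 100 = 85.77

85.77


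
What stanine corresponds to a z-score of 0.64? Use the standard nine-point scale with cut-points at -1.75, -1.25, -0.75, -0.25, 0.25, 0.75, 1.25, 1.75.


Stanine boundaries: [-1.75, -1.25, -0.75, -0.25, 0.25, 0.75, 1.25, 1.75]
z = 0.64
Check each boundary:
  z >= -1.75 -> could be stanine 2
  z >= -1.25 -> could be stanine 3
  z >= -0.75 -> could be stanine 4
  z >= -0.25 -> could be stanine 5
  z >= 0.25 -> could be stanine 6
  z < 0.75
  z < 1.25
  z < 1.75
Highest qualifying boundary gives stanine = 6

6


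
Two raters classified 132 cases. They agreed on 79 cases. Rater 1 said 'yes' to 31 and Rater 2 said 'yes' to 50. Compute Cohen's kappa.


P_o = 79/132 = 0.598485
P_e = (31*50 + 101*82) / 17424 = 0.564279
kappa = (P_o - P_e) / (1 - P_e)
kappa = (0.598485 - 0.564279) / (1 - 0.564279)
kappa = 0.0785

0.0785


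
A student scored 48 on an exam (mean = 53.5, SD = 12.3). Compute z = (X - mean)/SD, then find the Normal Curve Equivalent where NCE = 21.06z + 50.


z = (X - mean) / SD = (48 - 53.5) / 12.3
z = -5.5 / 12.3
z = -0.4472
NCE = NCE = 21.06z + 50
Carry z at full precision (z = -5.5 / 12.3) into the conversion:
NCE = 21.06 * (-5.5 / 12.3) + 50 = -115.83 / 12.3 + 50
NCE = -9.4171 + 50
NCE = 40.5829

40.5829


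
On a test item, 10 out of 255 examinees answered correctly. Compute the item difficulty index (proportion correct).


Item difficulty p = number correct / total examinees
p = 10 / 255
p = 0.0392

0.0392


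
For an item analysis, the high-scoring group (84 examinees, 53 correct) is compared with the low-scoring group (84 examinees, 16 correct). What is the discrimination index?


p_upper = 53/84 = 0.631
p_lower = 16/84 = 0.1905
D = 0.631 - 0.1905 = 0.4405

0.4405


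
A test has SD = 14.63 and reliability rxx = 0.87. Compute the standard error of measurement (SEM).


SEM = SD * sqrt(1 - rxx)
SEM = 14.63 * sqrt(1 - 0.87)
SEM = 14.63 * sqrt(0.13) = 14.63 * 0.360555
SEM = 5.2749

5.2749


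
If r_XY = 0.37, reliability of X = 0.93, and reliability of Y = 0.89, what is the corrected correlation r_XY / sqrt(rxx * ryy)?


r_corrected = rxy / sqrt(rxx * ryy)
= 0.37 / sqrt(0.93 * 0.89)
= 0.37 / sqrt(0.8277)
= 0.37 / 0.90978
r_corrected = 0.4067

0.4067


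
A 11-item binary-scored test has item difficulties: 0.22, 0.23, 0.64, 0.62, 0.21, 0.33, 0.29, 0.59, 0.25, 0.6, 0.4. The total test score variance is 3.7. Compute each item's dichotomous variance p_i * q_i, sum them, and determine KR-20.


For each item, compute p_i * q_i:
  Item 1: 0.22 * 0.78 = 0.1716
  Item 2: 0.23 * 0.77 = 0.1771
  Item 3: 0.64 * 0.36 = 0.2304
  Item 4: 0.62 * 0.38 = 0.2356
  Item 5: 0.21 * 0.79 = 0.1659
  Item 6: 0.33 * 0.67 = 0.2211
  Item 7: 0.29 * 0.71 = 0.2059
  Item 8: 0.59 * 0.41 = 0.2419
  Item 9: 0.25 * 0.75 = 0.1875
  Item 10: 0.6 * 0.4 = 0.24
  Item 11: 0.4 * 0.6 = 0.24
Sum(p_i * q_i) = 0.1716 + 0.1771 + 0.2304 + 0.2356 + 0.1659 + 0.2211 + 0.2059 + 0.2419 + 0.1875 + 0.24 + 0.24 = 2.317
KR-20 = (k/(k-1)) * (1 - Sum(p_i*q_i) / Var_total)
= (11/10) * (1 - 2.317/3.7)
= 1.1 * 0.3738
KR-20 = 0.4112

0.4112


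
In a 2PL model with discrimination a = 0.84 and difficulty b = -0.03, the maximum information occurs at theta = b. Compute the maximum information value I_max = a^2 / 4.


For 2PL, max info at theta = b = -0.03
I_max = a^2 / 4 = 0.84^2 / 4
= 0.7056 / 4
I_max = 0.1764

0.1764


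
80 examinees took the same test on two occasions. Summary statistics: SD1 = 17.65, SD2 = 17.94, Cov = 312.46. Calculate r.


r = cov(X,Y) / (SD_X * SD_Y)
r = 312.46 / (17.65 * 17.94)
r = 312.46 / 316.641
r = 0.9868

0.9868


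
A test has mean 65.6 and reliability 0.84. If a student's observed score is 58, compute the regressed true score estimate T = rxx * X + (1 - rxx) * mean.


T_est = rxx * X + (1 - rxx) * mean
T_est = 0.84 * 58 + 0.16 * 65.6
T_est = 48.72 + 10.496
T_est = 59.216

59.216


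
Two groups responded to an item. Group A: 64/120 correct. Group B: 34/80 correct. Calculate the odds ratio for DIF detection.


Odds_A = 64/56 = 1.1429
Odds_B = 34/46 = 0.7391
OR = Odds_A / Odds_B = 1.1429 / 0.7391
Exactly, OR = (64 * 46) / (56 * 34) = 2944 / 1904
OR = 1.5462

1.5462


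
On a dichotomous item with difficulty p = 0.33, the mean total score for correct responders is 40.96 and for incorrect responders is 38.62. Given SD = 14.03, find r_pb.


q = 1 - p = 0.67
rpb = ((M1 - M0) / SD) * sqrt(p * q)
rpb = ((40.96 - 38.62) / 14.03) * sqrt(0.33 * 0.67)
rpb = 0.0784

0.0784
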